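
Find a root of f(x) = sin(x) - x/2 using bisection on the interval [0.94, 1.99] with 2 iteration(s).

f(x) = sin(x) - x/2
Initial interval: [0.94, 1.99]

Iteration 1:
  c_1 = (0.940000 + 1.990000)/2 = 1.465000
  f(c_1) = f(1.465000) = 0.261909
  f(a) × f(c) ≥ 0, new interval: [1.465000, 1.990000]
Iteration 2:
  c_2 = (1.465000 + 1.990000)/2 = 1.727500
  f(c_2) = f(1.727500) = 0.123997
  f(a) × f(c) ≥ 0, new interval: [1.727500, 1.990000]

After 2 iteration(s), the approximation is c_2 = 1.727500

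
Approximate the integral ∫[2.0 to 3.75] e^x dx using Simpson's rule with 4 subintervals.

f(x) = e^x
a = 2.0, b = 3.75, n = 4
h = (b - a)/n = 0.437500

Simpson's rule: (h/3)[f(x₀) + 4f(x₁) + 2f(x₂) + ... + f(xₙ)]

x_0 = 2.0000, f(x_0) = 7.389056, coefficient = 1
x_1 = 2.4375, f(x_1) = 11.444394, coefficient = 4
x_2 = 2.8750, f(x_2) = 17.725424, coefficient = 2
x_3 = 3.3125, f(x_3) = 27.453674, coefficient = 4
x_4 = 3.7500, f(x_4) = 42.521082, coefficient = 1

I ≈ (0.437500/3) × 240.953258 = 35.139017
Exact value: 35.132026
Error: 0.006991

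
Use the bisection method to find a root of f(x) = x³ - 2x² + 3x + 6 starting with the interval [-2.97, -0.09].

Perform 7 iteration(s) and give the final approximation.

f(x) = x³ - 2x² + 3x + 6
Initial interval: [-2.97, -0.09]

Iteration 1:
  c_1 = (-2.970000 + (-0.090000))/2 = -1.530000
  f(c_1) = f(-1.530000) = -6.853377
  f(a) × f(c) ≥ 0, new interval: [-1.530000, -0.090000]
Iteration 2:
  c_2 = (-1.530000 + (-0.090000))/2 = -0.810000
  f(c_2) = f(-0.810000) = 1.726359
  f(a) × f(c) < 0, new interval: [-1.530000, -0.810000]
Iteration 3:
  c_3 = (-1.530000 + (-0.810000))/2 = -1.170000
  f(c_3) = f(-1.170000) = -1.849413
  f(a) × f(c) ≥ 0, new interval: [-1.170000, -0.810000]
Iteration 4:
  c_4 = (-1.170000 + (-0.810000))/2 = -0.990000
  f(c_4) = f(-0.990000) = 0.099501
  f(a) × f(c) < 0, new interval: [-1.170000, -0.990000]
Iteration 5:
  c_5 = (-1.170000 + (-0.990000))/2 = -1.080000
  f(c_5) = f(-1.080000) = -0.832512
  f(a) × f(c) ≥ 0, new interval: [-1.080000, -0.990000]
Iteration 6:
  c_6 = (-1.080000 + (-0.990000))/2 = -1.035000
  f(c_6) = f(-1.035000) = -0.356168
  f(a) × f(c) ≥ 0, new interval: [-1.035000, -0.990000]
Iteration 7:
  c_7 = (-1.035000 + (-0.990000))/2 = -1.012500
  f(c_7) = f(-1.012500) = -0.125783
  f(a) × f(c) ≥ 0, new interval: [-1.012500, -0.990000]

After 7 iteration(s), the approximation is c_7 = -1.012500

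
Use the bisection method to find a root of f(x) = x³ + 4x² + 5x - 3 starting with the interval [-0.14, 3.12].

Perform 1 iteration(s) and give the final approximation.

f(x) = x³ + 4x² + 5x - 3
Initial interval: [-0.14, 3.12]

Iteration 1:
  c_1 = (-0.140000 + 3.120000)/2 = 1.490000
  f(c_1) = f(1.490000) = 16.638349
  f(a) × f(c) < 0, new interval: [-0.140000, 1.490000]

After 1 iteration(s), the approximation is c_1 = 1.490000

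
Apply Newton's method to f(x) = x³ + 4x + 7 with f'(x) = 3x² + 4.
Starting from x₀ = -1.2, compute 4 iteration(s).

f(x) = x³ + 4x + 7
f'(x) = 3x² + 4
x₀ = -1.2

Newton-Raphson formula: x_{n+1} = x_n - f(x_n)/f'(x_n)

Iteration 1:
  f(-1.200000) = 0.472000
  f'(-1.200000) = 8.320000
  x_1 = -1.200000 - 0.472000/8.320000 = -1.256731
Iteration 2:
  f(-1.256731) = -0.011769
  f'(-1.256731) = 8.738117
  x_2 = -1.256731 - (-0.011769)/8.738117 = -1.255384
Iteration 3:
  f(-1.255384) = -0.000007
  f'(-1.255384) = 8.727967
  x_3 = -1.255384 - (-0.000007)/8.727967 = -1.255383
Iteration 4:
  f(-1.255383) = 0.000000
  f'(-1.255383) = 8.727961
  x_4 = -1.255383 - 0.000000/8.727961 = -1.255383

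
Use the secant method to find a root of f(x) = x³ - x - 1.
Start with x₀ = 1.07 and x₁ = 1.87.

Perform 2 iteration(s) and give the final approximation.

f(x) = x³ - x - 1
x₀ = 1.07, x₁ = 1.87

Secant formula: x_{n+1} = x_n - f(x_n)(x_n - x_{n-1})/(f(x_n) - f(x_{n-1}))

Iteration 1:
  f(1.070000) = -0.844957
  f(1.870000) = 3.669203
  x_2 = 1.870000 - 3.669203×(1.870000 - 1.070000)/(3.669203 - (-0.844957))
       = 1.219743
Iteration 2:
  f(1.870000) = 3.669203
  f(1.219743) = -0.405041
  x_3 = 1.219743 - (-0.405041)×(1.219743 - 1.870000)/(-0.405041 - 3.669203)
       = 1.284389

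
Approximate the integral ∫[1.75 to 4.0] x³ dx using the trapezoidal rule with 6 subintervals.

f(x) = x³
a = 1.75, b = 4.0, n = 6
h = (b - a)/n = 0.375000

Trapezoidal rule: (h/2)[f(x₀) + 2f(x₁) + 2f(x₂) + ... + f(xₙ)]

x_0 = 1.7500, f(x_0) = 5.359375, coefficient = 1
x_1 = 2.1250, f(x_1) = 9.595703, coefficient = 2
x_2 = 2.5000, f(x_2) = 15.625000, coefficient = 2
x_3 = 2.8750, f(x_3) = 23.763672, coefficient = 2
x_4 = 3.2500, f(x_4) = 34.328125, coefficient = 2
x_5 = 3.6250, f(x_5) = 47.634766, coefficient = 2
x_6 = 4.0000, f(x_6) = 64.000000, coefficient = 1

I ≈ (0.375000/2) × 331.253906 = 62.110107
Exact value: 61.655273
Error: 0.454834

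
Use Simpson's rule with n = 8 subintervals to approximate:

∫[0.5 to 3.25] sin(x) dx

f(x) = sin(x)
a = 0.5, b = 3.25, n = 8
h = (b - a)/n = 0.343750

Simpson's rule: (h/3)[f(x₀) + 4f(x₁) + 2f(x₂) + ... + f(xₙ)]

x_0 = 0.5000, f(x_0) = 0.479426, coefficient = 1
x_1 = 0.8438, f(x_1) = 0.747141, coefficient = 4
x_2 = 1.1875, f(x_2) = 0.927437, coefficient = 2
x_3 = 1.5312, f(x_3) = 0.999218, coefficient = 4
x_4 = 1.8750, f(x_4) = 0.954086, coefficient = 2
x_5 = 2.2188, f(x_5) = 0.797321, coefficient = 4
x_6 = 2.5625, f(x_6) = 0.547265, coefficient = 2
x_7 = 2.9062, f(x_7) = 0.233176, coefficient = 4
x_8 = 3.2500, f(x_8) = -0.108195, coefficient = 1

I ≈ (0.343750/3) × 16.336228 = 1.871859
Exact value: 1.871712
Error: 0.000147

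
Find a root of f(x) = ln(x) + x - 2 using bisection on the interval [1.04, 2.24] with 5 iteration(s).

f(x) = ln(x) + x - 2
Initial interval: [1.04, 2.24]

Iteration 1:
  c_1 = (1.040000 + 2.240000)/2 = 1.640000
  f(c_1) = f(1.640000) = 0.134696
  f(a) × f(c) < 0, new interval: [1.040000, 1.640000]
Iteration 2:
  c_2 = (1.040000 + 1.640000)/2 = 1.340000
  f(c_2) = f(1.340000) = -0.367330
  f(a) × f(c) ≥ 0, new interval: [1.340000, 1.640000]
Iteration 3:
  c_3 = (1.340000 + 1.640000)/2 = 1.490000
  f(c_3) = f(1.490000) = -0.111224
  f(a) × f(c) ≥ 0, new interval: [1.490000, 1.640000]
Iteration 4:
  c_4 = (1.490000 + 1.640000)/2 = 1.565000
  f(c_4) = f(1.565000) = 0.012886
  f(a) × f(c) < 0, new interval: [1.490000, 1.565000]
Iteration 5:
  c_5 = (1.490000 + 1.565000)/2 = 1.527500
  f(c_5) = f(1.527500) = -0.048868
  f(a) × f(c) ≥ 0, new interval: [1.527500, 1.565000]

After 5 iteration(s), the approximation is c_5 = 1.527500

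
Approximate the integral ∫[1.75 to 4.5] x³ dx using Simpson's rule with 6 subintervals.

f(x) = x³
a = 1.75, b = 4.5, n = 6
h = (b - a)/n = 0.458333

Simpson's rule: (h/3)[f(x₀) + 4f(x₁) + 2f(x₂) + ... + f(xₙ)]

x_0 = 1.7500, f(x_0) = 5.359375, coefficient = 1
x_1 = 2.2083, f(x_1) = 10.769459, coefficient = 4
x_2 = 2.6667, f(x_2) = 18.962963, coefficient = 2
x_3 = 3.1250, f(x_3) = 30.517578, coefficient = 4
x_4 = 3.5833, f(x_4) = 46.010995, coefficient = 2
x_5 = 4.0417, f(x_5) = 66.020906, coefficient = 4
x_6 = 4.5000, f(x_6) = 91.125000, coefficient = 1

I ≈ (0.458333/3) × 655.664062 = 100.170898
Exact value: 100.170898
Error: 0.000000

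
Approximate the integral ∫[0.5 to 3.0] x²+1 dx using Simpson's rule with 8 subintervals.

f(x) = x²+1
a = 0.5, b = 3.0, n = 8
h = (b - a)/n = 0.312500

Simpson's rule: (h/3)[f(x₀) + 4f(x₁) + 2f(x₂) + ... + f(xₙ)]

x_0 = 0.5000, f(x_0) = 1.250000, coefficient = 1
x_1 = 0.8125, f(x_1) = 1.660156, coefficient = 4
x_2 = 1.1250, f(x_2) = 2.265625, coefficient = 2
x_3 = 1.4375, f(x_3) = 3.066406, coefficient = 4
x_4 = 1.7500, f(x_4) = 4.062500, coefficient = 2
x_5 = 2.0625, f(x_5) = 5.253906, coefficient = 4
x_6 = 2.3750, f(x_6) = 6.640625, coefficient = 2
x_7 = 2.6875, f(x_7) = 8.222656, coefficient = 4
x_8 = 3.0000, f(x_8) = 10.000000, coefficient = 1

I ≈ (0.312500/3) × 110.000000 = 11.458333
Exact value: 11.458333
Error: 0.000000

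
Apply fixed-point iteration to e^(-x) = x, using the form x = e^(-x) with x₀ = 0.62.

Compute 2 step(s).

Equation: e^(-x) = x
Fixed-point form: x = e^(-x)
x₀ = 0.62

x_1 = g(0.620000) = 0.537944
x_2 = g(0.537944) = 0.583947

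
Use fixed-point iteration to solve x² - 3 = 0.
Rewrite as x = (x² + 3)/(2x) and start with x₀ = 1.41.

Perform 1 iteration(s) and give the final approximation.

Equation: x² - 3 = 0
Fixed-point form: x = (x² + 3)/(2x)
x₀ = 1.41

x_1 = g(1.410000) = 1.768830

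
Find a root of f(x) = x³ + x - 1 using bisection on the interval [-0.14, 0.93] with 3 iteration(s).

f(x) = x³ + x - 1
Initial interval: [-0.14, 0.93]

Iteration 1:
  c_1 = (-0.140000 + 0.930000)/2 = 0.395000
  f(c_1) = f(0.395000) = -0.543370
  f(a) × f(c) ≥ 0, new interval: [0.395000, 0.930000]
Iteration 2:
  c_2 = (0.395000 + 0.930000)/2 = 0.662500
  f(c_2) = f(0.662500) = -0.046725
  f(a) × f(c) ≥ 0, new interval: [0.662500, 0.930000]
Iteration 3:
  c_3 = (0.662500 + 0.930000)/2 = 0.796250
  f(c_3) = f(0.796250) = 0.301084
  f(a) × f(c) < 0, new interval: [0.662500, 0.796250]

After 3 iteration(s), the approximation is c_3 = 0.796250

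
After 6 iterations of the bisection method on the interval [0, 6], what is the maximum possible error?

Bisection error bound: |error| ≤ (b-a)/2^n
|error| ≤ (6 - 0)/2^6 = 6/2^6
|error| ≤ 0.0937500000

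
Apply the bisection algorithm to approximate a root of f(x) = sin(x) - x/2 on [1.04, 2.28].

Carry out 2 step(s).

f(x) = sin(x) - x/2
Initial interval: [1.04, 2.28]

Iteration 1:
  c_1 = (1.040000 + 2.280000)/2 = 1.660000
  f(c_1) = f(1.660000) = 0.166024
  f(a) × f(c) ≥ 0, new interval: [1.660000, 2.280000]
Iteration 2:
  c_2 = (1.660000 + 2.280000)/2 = 1.970000
  f(c_2) = f(1.970000) = -0.063629
  f(a) × f(c) < 0, new interval: [1.660000, 1.970000]

After 2 iteration(s), the approximation is c_2 = 1.970000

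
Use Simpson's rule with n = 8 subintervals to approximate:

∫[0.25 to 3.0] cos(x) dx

f(x) = cos(x)
a = 0.25, b = 3.0, n = 8
h = (b - a)/n = 0.343750

Simpson's rule: (h/3)[f(x₀) + 4f(x₁) + 2f(x₂) + ... + f(xₙ)]

x_0 = 0.2500, f(x_0) = 0.968912, coefficient = 1
x_1 = 0.5938, f(x_1) = 0.828848, coefficient = 4
x_2 = 0.9375, f(x_2) = 0.591805, coefficient = 2
x_3 = 1.2812, f(x_3) = 0.285517, coefficient = 4
x_4 = 1.6250, f(x_4) = -0.054177, coefficient = 2
x_5 = 1.9688, f(x_5) = -0.387533, coefficient = 4
x_6 = 2.3125, f(x_6) = -0.675545, coefficient = 2
x_7 = 2.6562, f(x_7) = -0.884515, coefficient = 4
x_8 = 3.0000, f(x_8) = -0.989992, coefficient = 1

I ≈ (0.343750/3) × -0.927642 = -0.106292
Exact value: -0.106284
Error: 0.000008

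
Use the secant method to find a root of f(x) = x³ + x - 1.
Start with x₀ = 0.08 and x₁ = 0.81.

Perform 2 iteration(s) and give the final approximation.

f(x) = x³ + x - 1
x₀ = 0.08, x₁ = 0.81

Secant formula: x_{n+1} = x_n - f(x_n)(x_n - x_{n-1})/(f(x_n) - f(x_{n-1}))

Iteration 1:
  f(0.080000) = -0.919488
  f(0.810000) = 0.341441
  x_2 = 0.810000 - 0.341441×(0.810000 - 0.080000)/(0.341441 - (-0.919488))
       = 0.612327
Iteration 2:
  f(0.810000) = 0.341441
  f(0.612327) = -0.158085
  x_3 = 0.612327 - (-0.158085)×(0.612327 - 0.810000)/(-0.158085 - 0.341441)
       = 0.674884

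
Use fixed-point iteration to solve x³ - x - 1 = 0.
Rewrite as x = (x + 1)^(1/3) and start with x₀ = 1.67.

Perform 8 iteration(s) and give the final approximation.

Equation: x³ - x - 1 = 0
Fixed-point form: x = (x + 1)^(1/3)
x₀ = 1.67

x_1 = g(1.670000) = 1.387300
x_2 = g(1.387300) = 1.336500
x_3 = g(1.336500) = 1.326952
x_4 = g(1.326952) = 1.325142
x_5 = g(1.325142) = 1.324799
x_6 = g(1.324799) = 1.324733
x_7 = g(1.324733) = 1.324721
x_8 = g(1.324721) = 1.324719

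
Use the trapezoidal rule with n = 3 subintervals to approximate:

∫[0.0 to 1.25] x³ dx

f(x) = x³
a = 0.0, b = 1.25, n = 3
h = (b - a)/n = 0.416667

Trapezoidal rule: (h/2)[f(x₀) + 2f(x₁) + 2f(x₂) + ... + f(xₙ)]

x_0 = 0.0000, f(x_0) = 0.000000, coefficient = 1
x_1 = 0.4167, f(x_1) = 0.072338, coefficient = 2
x_2 = 0.8333, f(x_2) = 0.578704, coefficient = 2
x_3 = 1.2500, f(x_3) = 1.953125, coefficient = 1

I ≈ (0.416667/2) × 3.255208 = 0.678168
Exact value: 0.610352
Error: 0.067817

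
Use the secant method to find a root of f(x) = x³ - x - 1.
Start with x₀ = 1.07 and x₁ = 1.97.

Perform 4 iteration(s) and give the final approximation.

f(x) = x³ - x - 1
x₀ = 1.07, x₁ = 1.97

Secant formula: x_{n+1} = x_n - f(x_n)(x_n - x_{n-1})/(f(x_n) - f(x_{n-1}))

Iteration 1:
  f(1.070000) = -0.844957
  f(1.970000) = 4.675373
  x_2 = 1.970000 - 4.675373×(1.970000 - 1.070000)/(4.675373 - (-0.844957))
       = 1.207756
Iteration 2:
  f(1.970000) = 4.675373
  f(1.207756) = -0.446031
  x_3 = 1.207756 - (-0.446031)×(1.207756 - 1.970000)/(-0.446031 - 4.675373)
       = 1.274142
Iteration 3:
  f(1.207756) = -0.446031
  f(1.274142) = -0.205654
  x_4 = 1.274142 - (-0.205654)×(1.274142 - 1.207756)/(-0.205654 - (-0.446031))
       = 1.330937
Iteration 4:
  f(1.274142) = -0.205654
  f(1.330937) = 0.026675
  x_5 = 1.330937 - 0.026675×(1.330937 - 1.274142)/(0.026675 - (-0.205654))
       = 1.324416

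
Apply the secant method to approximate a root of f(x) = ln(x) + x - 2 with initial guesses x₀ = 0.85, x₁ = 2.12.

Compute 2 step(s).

f(x) = ln(x) + x - 2
x₀ = 0.85, x₁ = 2.12

Secant formula: x_{n+1} = x_n - f(x_n)(x_n - x_{n-1})/(f(x_n) - f(x_{n-1}))

Iteration 1:
  f(0.850000) = -1.312519
  f(2.120000) = 0.871416
  x_2 = 2.120000 - 0.871416×(2.120000 - 0.850000)/(0.871416 - (-1.312519))
       = 1.613255
Iteration 2:
  f(2.120000) = 0.871416
  f(1.613255) = 0.091509
  x_3 = 1.613255 - 0.091509×(1.613255 - 2.120000)/(0.091509 - 0.871416)
       = 1.553797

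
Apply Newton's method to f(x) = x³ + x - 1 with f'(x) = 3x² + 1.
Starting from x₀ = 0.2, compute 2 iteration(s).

f(x) = x³ + x - 1
f'(x) = 3x² + 1
x₀ = 0.2

Newton-Raphson formula: x_{n+1} = x_n - f(x_n)/f'(x_n)

Iteration 1:
  f(0.200000) = -0.792000
  f'(0.200000) = 1.120000
  x_1 = 0.200000 - (-0.792000)/1.120000 = 0.907143
Iteration 2:
  f(0.907143) = 0.653638
  f'(0.907143) = 3.468724
  x_2 = 0.907143 - 0.653638/3.468724 = 0.718705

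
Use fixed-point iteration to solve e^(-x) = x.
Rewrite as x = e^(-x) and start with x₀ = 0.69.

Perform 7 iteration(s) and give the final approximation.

Equation: e^(-x) = x
Fixed-point form: x = e^(-x)
x₀ = 0.69

x_1 = g(0.690000) = 0.501576
x_2 = g(0.501576) = 0.605575
x_3 = g(0.605575) = 0.545760
x_4 = g(0.545760) = 0.579401
x_5 = g(0.579401) = 0.560234
x_6 = g(0.560234) = 0.571076
x_7 = g(0.571076) = 0.564918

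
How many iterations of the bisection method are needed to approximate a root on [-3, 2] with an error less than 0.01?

We need (b-a)/2^n ≤ 0.01
(2 - (-3))/2^n ≤ 0.01
5/2^n ≤ 0.01
2^n ≥ 500
n ≥ log₂(500) = 8.97
n ≥ 9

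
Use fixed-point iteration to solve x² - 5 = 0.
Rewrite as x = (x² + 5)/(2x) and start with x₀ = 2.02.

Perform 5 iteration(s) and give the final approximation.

Equation: x² - 5 = 0
Fixed-point form: x = (x² + 5)/(2x)
x₀ = 2.02

x_1 = g(2.020000) = 2.247624
x_2 = g(2.247624) = 2.236098
x_3 = g(2.236098) = 2.236068
x_4 = g(2.236068) = 2.236068
x_5 = g(2.236068) = 2.236068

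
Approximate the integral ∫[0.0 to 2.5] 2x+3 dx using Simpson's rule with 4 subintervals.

f(x) = 2x+3
a = 0.0, b = 2.5, n = 4
h = (b - a)/n = 0.625000

Simpson's rule: (h/3)[f(x₀) + 4f(x₁) + 2f(x₂) + ... + f(xₙ)]

x_0 = 0.0000, f(x_0) = 3.000000, coefficient = 1
x_1 = 0.6250, f(x_1) = 4.250000, coefficient = 4
x_2 = 1.2500, f(x_2) = 5.500000, coefficient = 2
x_3 = 1.8750, f(x_3) = 6.750000, coefficient = 4
x_4 = 2.5000, f(x_4) = 8.000000, coefficient = 1

I ≈ (0.625000/3) × 66.000000 = 13.750000
Exact value: 13.750000
Error: 0.000000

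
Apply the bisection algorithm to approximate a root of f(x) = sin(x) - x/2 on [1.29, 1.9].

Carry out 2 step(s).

f(x) = sin(x) - x/2
Initial interval: [1.29, 1.9]

Iteration 1:
  c_1 = (1.290000 + 1.900000)/2 = 1.595000
  f(c_1) = f(1.595000) = 0.202207
  f(a) × f(c) ≥ 0, new interval: [1.595000, 1.900000]
Iteration 2:
  c_2 = (1.595000 + 1.900000)/2 = 1.747500
  f(c_2) = f(1.747500) = 0.110678
  f(a) × f(c) ≥ 0, new interval: [1.747500, 1.900000]

After 2 iteration(s), the approximation is c_2 = 1.747500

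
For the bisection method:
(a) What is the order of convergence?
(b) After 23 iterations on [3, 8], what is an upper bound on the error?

(a) Bisection has linear (order 1) convergence; the error is halved each step.

(b) Error bound = (b-a)/2^n = (8 - 3)/2^{23}
    = 5/2^{23}

(a) 1 (linear); (b) error ≤ 5.96e-07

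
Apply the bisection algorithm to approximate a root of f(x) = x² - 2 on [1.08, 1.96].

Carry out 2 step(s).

f(x) = x² - 2
Initial interval: [1.08, 1.96]

Iteration 1:
  c_1 = (1.080000 + 1.960000)/2 = 1.520000
  f(c_1) = f(1.520000) = 0.310400
  f(a) × f(c) < 0, new interval: [1.080000, 1.520000]
Iteration 2:
  c_2 = (1.080000 + 1.520000)/2 = 1.300000
  f(c_2) = f(1.300000) = -0.310000
  f(a) × f(c) ≥ 0, new interval: [1.300000, 1.520000]

After 2 iteration(s), the approximation is c_2 = 1.300000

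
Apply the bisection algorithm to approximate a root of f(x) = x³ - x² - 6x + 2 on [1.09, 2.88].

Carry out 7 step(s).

f(x) = x³ - x² - 6x + 2
Initial interval: [1.09, 2.88]

Iteration 1:
  c_1 = (1.090000 + 2.880000)/2 = 1.985000
  f(c_1) = f(1.985000) = -6.028878
  f(a) × f(c) ≥ 0, new interval: [1.985000, 2.880000]
Iteration 2:
  c_2 = (1.985000 + 2.880000)/2 = 2.432500
  f(c_2) = f(2.432500) = -4.118817
  f(a) × f(c) ≥ 0, new interval: [2.432500, 2.880000]
Iteration 3:
  c_3 = (2.432500 + 2.880000)/2 = 2.656250
  f(c_3) = f(2.656250) = -2.251556
  f(a) × f(c) ≥ 0, new interval: [2.656250, 2.880000]
Iteration 4:
  c_4 = (2.656250 + 2.880000)/2 = 2.768125
  f(c_4) = f(2.768125) = -1.060464
  f(a) × f(c) ≥ 0, new interval: [2.768125, 2.880000]
Iteration 5:
  c_5 = (2.768125 + 2.880000)/2 = 2.824063
  f(c_5) = f(2.824063) = -0.396876
  f(a) × f(c) ≥ 0, new interval: [2.824063, 2.880000]
Iteration 6:
  c_6 = (2.824063 + 2.880000)/2 = 2.852031
  f(c_6) = f(2.852031) = -0.047613
  f(a) × f(c) ≥ 0, new interval: [2.852031, 2.880000]
Iteration 7:
  c_7 = (2.852031 + 2.880000)/2 = 2.866016
  f(c_7) = f(2.866016) = 0.131444
  f(a) × f(c) < 0, new interval: [2.852031, 2.866016]

After 7 iteration(s), the approximation is c_7 = 2.866016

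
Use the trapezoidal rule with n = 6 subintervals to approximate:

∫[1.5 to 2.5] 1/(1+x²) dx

f(x) = 1/(1+x²)
a = 1.5, b = 2.5, n = 6
h = (b - a)/n = 0.166667

Trapezoidal rule: (h/2)[f(x₀) + 2f(x₁) + 2f(x₂) + ... + f(xₙ)]

x_0 = 1.5000, f(x_0) = 0.307692, coefficient = 1
x_1 = 1.6667, f(x_1) = 0.264706, coefficient = 2
x_2 = 1.8333, f(x_2) = 0.229299, coefficient = 2
x_3 = 2.0000, f(x_3) = 0.200000, coefficient = 2
x_4 = 2.1667, f(x_4) = 0.175610, coefficient = 2
x_5 = 2.3333, f(x_5) = 0.155172, coefficient = 2
x_6 = 2.5000, f(x_6) = 0.137931, coefficient = 1

I ≈ (0.166667/2) × 2.495198 = 0.207933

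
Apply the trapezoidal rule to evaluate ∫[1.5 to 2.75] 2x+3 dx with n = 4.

f(x) = 2x+3
a = 1.5, b = 2.75, n = 4
h = (b - a)/n = 0.312500

Trapezoidal rule: (h/2)[f(x₀) + 2f(x₁) + 2f(x₂) + ... + f(xₙ)]

x_0 = 1.5000, f(x_0) = 6.000000, coefficient = 1
x_1 = 1.8125, f(x_1) = 6.625000, coefficient = 2
x_2 = 2.1250, f(x_2) = 7.250000, coefficient = 2
x_3 = 2.4375, f(x_3) = 7.875000, coefficient = 2
x_4 = 2.7500, f(x_4) = 8.500000, coefficient = 1

I ≈ (0.312500/2) × 58.000000 = 9.062500
Exact value: 9.062500
Error: 0.000000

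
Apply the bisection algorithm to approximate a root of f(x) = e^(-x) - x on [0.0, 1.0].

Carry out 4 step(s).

f(x) = e^(-x) - x
Initial interval: [0.0, 1.0]

Iteration 1:
  c_1 = (0.000000 + 1.000000)/2 = 0.500000
  f(c_1) = f(0.500000) = 0.106531
  f(a) × f(c) ≥ 0, new interval: [0.500000, 1.000000]
Iteration 2:
  c_2 = (0.500000 + 1.000000)/2 = 0.750000
  f(c_2) = f(0.750000) = -0.277633
  f(a) × f(c) < 0, new interval: [0.500000, 0.750000]
Iteration 3:
  c_3 = (0.500000 + 0.750000)/2 = 0.625000
  f(c_3) = f(0.625000) = -0.089739
  f(a) × f(c) < 0, new interval: [0.500000, 0.625000]
Iteration 4:
  c_4 = (0.500000 + 0.625000)/2 = 0.562500
  f(c_4) = f(0.562500) = 0.007283
  f(a) × f(c) ≥ 0, new interval: [0.562500, 0.625000]

After 4 iteration(s), the approximation is c_4 = 0.562500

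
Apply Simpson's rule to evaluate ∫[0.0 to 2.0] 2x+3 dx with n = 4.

f(x) = 2x+3
a = 0.0, b = 2.0, n = 4
h = (b - a)/n = 0.500000

Simpson's rule: (h/3)[f(x₀) + 4f(x₁) + 2f(x₂) + ... + f(xₙ)]

x_0 = 0.0000, f(x_0) = 3.000000, coefficient = 1
x_1 = 0.5000, f(x_1) = 4.000000, coefficient = 4
x_2 = 1.0000, f(x_2) = 5.000000, coefficient = 2
x_3 = 1.5000, f(x_3) = 6.000000, coefficient = 4
x_4 = 2.0000, f(x_4) = 7.000000, coefficient = 1

I ≈ (0.500000/3) × 60.000000 = 10.000000
Exact value: 10.000000
Error: 0.000000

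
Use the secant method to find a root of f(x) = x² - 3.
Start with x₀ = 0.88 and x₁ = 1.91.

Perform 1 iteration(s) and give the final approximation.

f(x) = x² - 3
x₀ = 0.88, x₁ = 1.91

Secant formula: x_{n+1} = x_n - f(x_n)(x_n - x_{n-1})/(f(x_n) - f(x_{n-1}))

Iteration 1:
  f(0.880000) = -2.225600
  f(1.910000) = 0.648100
  x_2 = 1.910000 - 0.648100×(1.910000 - 0.880000)/(0.648100 - (-2.225600))
       = 1.677706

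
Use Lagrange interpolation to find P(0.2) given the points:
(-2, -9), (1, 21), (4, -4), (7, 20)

Lagrange interpolation formula:
P(x) = Σ yᵢ × Lᵢ(x)
where Lᵢ(x) = Π_{j≠i} (x - xⱼ)/(xᵢ - xⱼ)

L_0(0.2) = (0.2 - 1)/(-2 - 1) × (0.2 - 4)/(-2 - 4) × (0.2 - 7)/(-2 - 7) = 0.127605
L_1(0.2) = (0.2 - (-2))/(1 - (-2)) × (0.2 - 4)/(1 - 4) × (0.2 - 7)/(1 - 7) = 1.052741
L_2(0.2) = (0.2 - (-2))/(4 - (-2)) × (0.2 - 1)/(4 - 1) × (0.2 - 7)/(4 - 7) = -0.221630
L_3(0.2) = (0.2 - (-2))/(7 - (-2)) × (0.2 - 1)/(7 - 1) × (0.2 - 4)/(7 - 4) = 0.041284

P(0.2) = (-9)×L_0(0.2) + 21×L_1(0.2) + (-4)×L_2(0.2) + 20×L_3(0.2)
P(0.2) = 22.671309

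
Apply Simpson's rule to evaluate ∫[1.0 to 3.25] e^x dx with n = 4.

f(x) = e^x
a = 1.0, b = 3.25, n = 4
h = (b - a)/n = 0.562500

Simpson's rule: (h/3)[f(x₀) + 4f(x₁) + 2f(x₂) + ... + f(xₙ)]

x_0 = 1.0000, f(x_0) = 2.718282, coefficient = 1
x_1 = 1.5625, f(x_1) = 4.770733, coefficient = 4
x_2 = 2.1250, f(x_2) = 8.372897, coefficient = 2
x_3 = 2.6875, f(x_3) = 14.694893, coefficient = 4
x_4 = 3.2500, f(x_4) = 25.790340, coefficient = 1

I ≈ (0.562500/3) × 123.116920 = 23.084423
Exact value: 23.072058
Error: 0.012364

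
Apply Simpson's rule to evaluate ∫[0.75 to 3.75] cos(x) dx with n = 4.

f(x) = cos(x)
a = 0.75, b = 3.75, n = 4
h = (b - a)/n = 0.750000

Simpson's rule: (h/3)[f(x₀) + 4f(x₁) + 2f(x₂) + ... + f(xₙ)]

x_0 = 0.7500, f(x_0) = 0.731689, coefficient = 1
x_1 = 1.5000, f(x_1) = 0.070737, coefficient = 4
x_2 = 2.2500, f(x_2) = -0.628174, coefficient = 2
x_3 = 3.0000, f(x_3) = -0.989992, coefficient = 4
x_4 = 3.7500, f(x_4) = -0.820559, coefficient = 1

I ≈ (0.750000/3) × -5.022239 = -1.255560
Exact value: -1.253200
Error: 0.002360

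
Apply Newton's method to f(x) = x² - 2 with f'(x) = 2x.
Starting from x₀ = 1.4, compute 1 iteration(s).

f(x) = x² - 2
f'(x) = 2x
x₀ = 1.4

Newton-Raphson formula: x_{n+1} = x_n - f(x_n)/f'(x_n)

Iteration 1:
  f(1.400000) = -0.040000
  f'(1.400000) = 2.800000
  x_1 = 1.400000 - (-0.040000)/2.800000 = 1.414286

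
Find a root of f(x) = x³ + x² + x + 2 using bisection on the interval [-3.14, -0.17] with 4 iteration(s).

f(x) = x³ + x² + x + 2
Initial interval: [-3.14, -0.17]

Iteration 1:
  c_1 = (-3.140000 + (-0.170000))/2 = -1.655000
  f(c_1) = f(-1.655000) = -1.449061
  f(a) × f(c) ≥ 0, new interval: [-1.655000, -0.170000]
Iteration 2:
  c_2 = (-1.655000 + (-0.170000))/2 = -0.912500
  f(c_2) = f(-0.912500) = 1.160357
  f(a) × f(c) < 0, new interval: [-1.655000, -0.912500]
Iteration 3:
  c_3 = (-1.655000 + (-0.912500))/2 = -1.283750
  f(c_3) = f(-1.283750) = 0.248626
  f(a) × f(c) < 0, new interval: [-1.655000, -1.283750]
Iteration 4:
  c_4 = (-1.655000 + (-1.283750))/2 = -1.469375
  f(c_4) = f(-1.469375) = -0.482785
  f(a) × f(c) ≥ 0, new interval: [-1.469375, -1.283750]

After 4 iteration(s), the approximation is c_4 = -1.469375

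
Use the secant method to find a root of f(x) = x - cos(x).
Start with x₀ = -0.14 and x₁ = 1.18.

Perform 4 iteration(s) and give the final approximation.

f(x) = x - cos(x)
x₀ = -0.14, x₁ = 1.18

Secant formula: x_{n+1} = x_n - f(x_n)(x_n - x_{n-1})/(f(x_n) - f(x_{n-1}))

Iteration 1:
  f(-0.140000) = -1.130216
  f(1.180000) = 0.799075
  x_2 = 1.180000 - 0.799075×(1.180000 - (-0.140000))/(0.799075 - (-1.130216))
       = 0.633281
Iteration 2:
  f(1.180000) = 0.799075
  f(0.633281) = -0.172808
  x_3 = 0.633281 - (-0.172808)×(0.633281 - 1.180000)/(-0.172808 - 0.799075)
       = 0.730492
Iteration 3:
  f(0.633281) = -0.172808
  f(0.730492) = -0.014354
  x_4 = 0.730492 - (-0.014354)×(0.730492 - 0.633281)/(-0.014354 - (-0.172808))
       = 0.739298
Iteration 4:
  f(0.730492) = -0.014354
  f(0.739298) = 0.000357
  x_5 = 0.739298 - 0.000357×(0.739298 - 0.730492)/(0.000357 - (-0.014354))
       = 0.739085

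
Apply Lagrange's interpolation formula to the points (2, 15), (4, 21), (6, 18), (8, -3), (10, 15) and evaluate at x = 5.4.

Lagrange interpolation formula:
P(x) = Σ yᵢ × Lᵢ(x)
where Lᵢ(x) = Π_{j≠i} (x - xⱼ)/(xᵢ - xⱼ)

L_0(5.4) = (5.4 - 4)/(2 - 4) × (5.4 - 6)/(2 - 6) × (5.4 - 8)/(2 - 8) × (5.4 - 10)/(2 - 10) = -0.026162
L_1(5.4) = (5.4 - 2)/(4 - 2) × (5.4 - 6)/(4 - 6) × (5.4 - 8)/(4 - 8) × (5.4 - 10)/(4 - 10) = 0.254150
L_2(5.4) = (5.4 - 2)/(6 - 2) × (5.4 - 4)/(6 - 4) × (5.4 - 8)/(6 - 8) × (5.4 - 10)/(6 - 10) = 0.889525
L_3(5.4) = (5.4 - 2)/(8 - 2) × (5.4 - 4)/(8 - 4) × (5.4 - 6)/(8 - 6) × (5.4 - 10)/(8 - 10) = -0.136850
L_4(5.4) = (5.4 - 2)/(10 - 2) × (5.4 - 4)/(10 - 4) × (5.4 - 6)/(10 - 6) × (5.4 - 8)/(10 - 8) = 0.019337

P(5.4) = 15×L_0(5.4) + 21×L_1(5.4) + 18×L_2(5.4) + (-3)×L_3(5.4) + 15×L_4(5.4)
P(5.4) = 21.656775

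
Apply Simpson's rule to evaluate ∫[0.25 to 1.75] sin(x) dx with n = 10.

f(x) = sin(x)
a = 0.25, b = 1.75, n = 10
h = (b - a)/n = 0.150000

Simpson's rule: (h/3)[f(x₀) + 4f(x₁) + 2f(x₂) + ... + f(xₙ)]

x_0 = 0.2500, f(x_0) = 0.247404, coefficient = 1
x_1 = 0.4000, f(x_1) = 0.389418, coefficient = 4
x_2 = 0.5500, f(x_2) = 0.522687, coefficient = 2
x_3 = 0.7000, f(x_3) = 0.644218, coefficient = 4
x_4 = 0.8500, f(x_4) = 0.751280, coefficient = 2
x_5 = 1.0000, f(x_5) = 0.841471, coefficient = 4
x_6 = 1.1500, f(x_6) = 0.912764, coefficient = 2
x_7 = 1.3000, f(x_7) = 0.963558, coefficient = 4
x_8 = 1.4500, f(x_8) = 0.992713, coefficient = 2
x_9 = 1.6000, f(x_9) = 0.999574, coefficient = 4
x_10 = 1.7500, f(x_10) = 0.983986, coefficient = 1

I ≈ (0.150000/3) × 22.943234 = 1.147162
Exact value: 1.147158
Error: 0.000003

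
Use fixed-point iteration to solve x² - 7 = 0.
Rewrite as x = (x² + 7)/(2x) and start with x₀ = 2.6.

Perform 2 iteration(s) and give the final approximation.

Equation: x² - 7 = 0
Fixed-point form: x = (x² + 7)/(2x)
x₀ = 2.6

x_1 = g(2.600000) = 2.646154
x_2 = g(2.646154) = 2.645751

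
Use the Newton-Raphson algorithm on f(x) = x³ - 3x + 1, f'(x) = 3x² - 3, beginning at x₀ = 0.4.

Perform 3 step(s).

f(x) = x³ - 3x + 1
f'(x) = 3x² - 3
x₀ = 0.4

Newton-Raphson formula: x_{n+1} = x_n - f(x_n)/f'(x_n)

Iteration 1:
  f(0.400000) = -0.136000
  f'(0.400000) = -2.520000
  x_1 = 0.400000 - (-0.136000)/(-2.520000) = 0.346032
Iteration 2:
  f(0.346032) = 0.003338
  f'(0.346032) = -2.640786
  x_2 = 0.346032 - 0.003338/(-2.640786) = 0.347296
Iteration 3:
  f(0.347296) = 0.000002
  f'(0.347296) = -2.638157
  x_3 = 0.347296 - 0.000002/(-2.638157) = 0.347296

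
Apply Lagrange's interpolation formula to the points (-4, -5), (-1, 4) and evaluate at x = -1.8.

Lagrange interpolation formula:
P(x) = Σ yᵢ × Lᵢ(x)
where Lᵢ(x) = Π_{j≠i} (x - xⱼ)/(xᵢ - xⱼ)

L_0(-1.8) = (-1.8 - (-1))/(-4 - (-1)) = 0.266667
L_1(-1.8) = (-1.8 - (-4))/(-1 - (-4)) = 0.733333

P(-1.8) = (-5)×L_0(-1.8) + 4×L_1(-1.8)
P(-1.8) = 1.600000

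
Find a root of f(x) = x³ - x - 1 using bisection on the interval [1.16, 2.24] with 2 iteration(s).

f(x) = x³ - x - 1
Initial interval: [1.16, 2.24]

Iteration 1:
  c_1 = (1.160000 + 2.240000)/2 = 1.700000
  f(c_1) = f(1.700000) = 2.213000
  f(a) × f(c) < 0, new interval: [1.160000, 1.700000]
Iteration 2:
  c_2 = (1.160000 + 1.700000)/2 = 1.430000
  f(c_2) = f(1.430000) = 0.494207
  f(a) × f(c) < 0, new interval: [1.160000, 1.430000]

After 2 iteration(s), the approximation is c_2 = 1.430000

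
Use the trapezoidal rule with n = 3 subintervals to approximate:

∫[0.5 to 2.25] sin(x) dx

f(x) = sin(x)
a = 0.5, b = 2.25, n = 3
h = (b - a)/n = 0.583333

Trapezoidal rule: (h/2)[f(x₀) + 2f(x₁) + 2f(x₂) + ... + f(xₙ)]

x_0 = 0.5000, f(x_0) = 0.479426, coefficient = 1
x_1 = 1.0833, f(x_1) = 0.883524, coefficient = 2
x_2 = 1.6667, f(x_2) = 0.995408, coefficient = 2
x_3 = 2.2500, f(x_3) = 0.778073, coefficient = 1

I ≈ (0.583333/2) × 5.015363 = 1.462814
Exact value: 1.505756
Error: 0.042942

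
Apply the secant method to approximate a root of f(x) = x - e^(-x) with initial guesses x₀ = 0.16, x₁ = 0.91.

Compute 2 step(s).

f(x) = x - e^(-x)
x₀ = 0.16, x₁ = 0.91

Secant formula: x_{n+1} = x_n - f(x_n)(x_n - x_{n-1})/(f(x_n) - f(x_{n-1}))

Iteration 1:
  f(0.160000) = -0.692144
  f(0.910000) = 0.507476
  x_2 = 0.910000 - 0.507476×(0.910000 - 0.160000)/(0.507476 - (-0.692144))
       = 0.592727
Iteration 2:
  f(0.910000) = 0.507476
  f(0.592727) = 0.039909
  x_3 = 0.592727 - 0.039909×(0.592727 - 0.910000)/(0.039909 - 0.507476)
       = 0.565646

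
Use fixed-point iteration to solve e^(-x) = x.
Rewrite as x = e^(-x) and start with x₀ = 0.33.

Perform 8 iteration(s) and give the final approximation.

Equation: e^(-x) = x
Fixed-point form: x = e^(-x)
x₀ = 0.33

x_1 = g(0.330000) = 0.718924
x_2 = g(0.718924) = 0.487276
x_3 = g(0.487276) = 0.614297
x_4 = g(0.614297) = 0.541021
x_5 = g(0.541021) = 0.582154
x_6 = g(0.582154) = 0.558694
x_7 = g(0.558694) = 0.571956
x_8 = g(0.571956) = 0.564421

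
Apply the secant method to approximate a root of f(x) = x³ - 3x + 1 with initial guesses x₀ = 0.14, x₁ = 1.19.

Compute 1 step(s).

f(x) = x³ - 3x + 1
x₀ = 0.14, x₁ = 1.19

Secant formula: x_{n+1} = x_n - f(x_n)(x_n - x_{n-1})/(f(x_n) - f(x_{n-1}))

Iteration 1:
  f(0.140000) = 0.582744
  f(1.190000) = -0.884841
  x_2 = 1.190000 - (-0.884841)×(1.190000 - 0.140000)/(-0.884841 - 0.582744)
       = 0.556931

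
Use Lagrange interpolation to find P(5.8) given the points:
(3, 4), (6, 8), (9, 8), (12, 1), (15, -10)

Lagrange interpolation formula:
P(x) = Σ yᵢ × Lᵢ(x)
where Lᵢ(x) = Π_{j≠i} (x - xⱼ)/(xᵢ - xⱼ)

L_0(5.8) = (5.8 - 6)/(3 - 6) × (5.8 - 9)/(3 - 9) × (5.8 - 12)/(3 - 12) × (5.8 - 15)/(3 - 15) = 0.018779
L_1(5.8) = (5.8 - 3)/(6 - 3) × (5.8 - 9)/(6 - 9) × (5.8 - 12)/(6 - 12) × (5.8 - 15)/(6 - 15) = 1.051602
L_2(5.8) = (5.8 - 3)/(9 - 3) × (5.8 - 6)/(9 - 6) × (5.8 - 12)/(9 - 12) × (5.8 - 15)/(9 - 15) = -0.098588
L_3(5.8) = (5.8 - 3)/(12 - 3) × (5.8 - 6)/(12 - 6) × (5.8 - 9)/(12 - 9) × (5.8 - 15)/(12 - 15) = 0.033923
L_4(5.8) = (5.8 - 3)/(15 - 3) × (5.8 - 6)/(15 - 6) × (5.8 - 9)/(15 - 9) × (5.8 - 12)/(15 - 12) = -0.005715

P(5.8) = 4×L_0(5.8) + 8×L_1(5.8) + 8×L_2(5.8) + 1×L_3(5.8) + (-10)×L_4(5.8)
P(5.8) = 7.790301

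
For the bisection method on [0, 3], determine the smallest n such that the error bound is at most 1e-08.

We need (b-a)/2^n ≤ 1e-08
(3 - 0)/2^n ≤ 1e-08
3/2^n ≤ 1e-08
2^n ≥ 300000000
n ≥ log₂(300000000) = 28.16
n ≥ 29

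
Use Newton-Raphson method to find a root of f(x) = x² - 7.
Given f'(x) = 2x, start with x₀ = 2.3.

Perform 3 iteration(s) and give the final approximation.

f(x) = x² - 7
f'(x) = 2x
x₀ = 2.3

Newton-Raphson formula: x_{n+1} = x_n - f(x_n)/f'(x_n)

Iteration 1:
  f(2.300000) = -1.710000
  f'(2.300000) = 4.600000
  x_1 = 2.300000 - (-1.710000)/4.600000 = 2.671739
Iteration 2:
  f(2.671739) = 0.138190
  f'(2.671739) = 5.343478
  x_2 = 2.671739 - 0.138190/5.343478 = 2.645878
Iteration 3:
  f(2.645878) = 0.000669
  f'(2.645878) = 5.291755
  x_3 = 2.645878 - 0.000669/5.291755 = 2.645751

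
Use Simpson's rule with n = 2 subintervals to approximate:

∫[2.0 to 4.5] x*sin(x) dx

f(x) = x*sin(x)
a = 2.0, b = 4.5, n = 2
h = (b - a)/n = 1.250000

Simpson's rule: (h/3)[f(x₀) + 4f(x₁) + 2f(x₂) + ... + f(xₙ)]

x_0 = 2.0000, f(x_0) = 1.818595, coefficient = 1
x_1 = 3.2500, f(x_1) = -0.351634, coefficient = 4
x_2 = 4.5000, f(x_2) = -4.398886, coefficient = 1

I ≈ (1.250000/3) × -3.986827 = -1.661178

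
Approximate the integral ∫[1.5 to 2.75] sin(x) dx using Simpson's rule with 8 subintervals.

f(x) = sin(x)
a = 1.5, b = 2.75, n = 8
h = (b - a)/n = 0.156250

Simpson's rule: (h/3)[f(x₀) + 4f(x₁) + 2f(x₂) + ... + f(xₙ)]

x_0 = 1.5000, f(x_0) = 0.997495, coefficient = 1
x_1 = 1.6562, f(x_1) = 0.996351, coefficient = 4
x_2 = 1.8125, f(x_2) = 0.970932, coefficient = 2
x_3 = 1.9688, f(x_3) = 0.921856, coefficient = 4
x_4 = 2.1250, f(x_4) = 0.850320, coefficient = 2
x_5 = 2.2812, f(x_5) = 0.758066, coefficient = 4
x_6 = 2.4375, f(x_6) = 0.647343, coefficient = 2
x_7 = 2.5938, f(x_7) = 0.520847, coefficient = 4
x_8 = 2.7500, f(x_8) = 0.381661, coefficient = 1

I ≈ (0.156250/3) × 19.104823 = 0.995043
Exact value: 0.995040
Error: 0.000003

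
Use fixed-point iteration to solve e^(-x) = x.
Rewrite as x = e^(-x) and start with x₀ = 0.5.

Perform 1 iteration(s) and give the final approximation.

Equation: e^(-x) = x
Fixed-point form: x = e^(-x)
x₀ = 0.5

x_1 = g(0.500000) = 0.606531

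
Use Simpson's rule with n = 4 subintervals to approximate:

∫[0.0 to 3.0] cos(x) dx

f(x) = cos(x)
a = 0.0, b = 3.0, n = 4
h = (b - a)/n = 0.750000

Simpson's rule: (h/3)[f(x₀) + 4f(x₁) + 2f(x₂) + ... + f(xₙ)]

x_0 = 0.0000, f(x_0) = 1.000000, coefficient = 1
x_1 = 0.7500, f(x_1) = 0.731689, coefficient = 4
x_2 = 1.5000, f(x_2) = 0.070737, coefficient = 2
x_3 = 2.2500, f(x_3) = -0.628174, coefficient = 4
x_4 = 3.0000, f(x_4) = -0.989992, coefficient = 1

I ≈ (0.750000/3) × 0.565543 = 0.141386
Exact value: 0.141120
Error: 0.000266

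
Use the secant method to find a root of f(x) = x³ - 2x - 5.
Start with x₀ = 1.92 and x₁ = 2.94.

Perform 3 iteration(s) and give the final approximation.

f(x) = x³ - 2x - 5
x₀ = 1.92, x₁ = 2.94

Secant formula: x_{n+1} = x_n - f(x_n)(x_n - x_{n-1})/(f(x_n) - f(x_{n-1}))

Iteration 1:
  f(1.920000) = -1.762112
  f(2.940000) = 14.532184
  x_2 = 2.940000 - 14.532184×(2.940000 - 1.920000)/(14.532184 - (-1.762112))
       = 2.030306
Iteration 2:
  f(2.940000) = 14.532184
  f(2.030306) = -0.691404
  x_3 = 2.030306 - (-0.691404)×(2.030306 - 2.940000)/(-0.691404 - 14.532184)
       = 2.071621
Iteration 3:
  f(2.030306) = -0.691404
  f(2.071621) = -0.252645
  x_4 = 2.071621 - (-0.252645)×(2.071621 - 2.030306)/(-0.252645 - (-0.691404))
       = 2.095411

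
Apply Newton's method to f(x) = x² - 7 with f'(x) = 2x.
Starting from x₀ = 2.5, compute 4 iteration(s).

f(x) = x² - 7
f'(x) = 2x
x₀ = 2.5

Newton-Raphson formula: x_{n+1} = x_n - f(x_n)/f'(x_n)

Iteration 1:
  f(2.500000) = -0.750000
  f'(2.500000) = 5.000000
  x_1 = 2.500000 - (-0.750000)/5.000000 = 2.650000
Iteration 2:
  f(2.650000) = 0.022500
  f'(2.650000) = 5.300000
  x_2 = 2.650000 - 0.022500/5.300000 = 2.645755
Iteration 3:
  f(2.645755) = 0.000018
  f'(2.645755) = 5.291509
  x_3 = 2.645755 - 0.000018/5.291509 = 2.645751
Iteration 4:
  f(2.645751) = 0.000000
  f'(2.645751) = 5.291503
  x_4 = 2.645751 - 0.000000/5.291503 = 2.645751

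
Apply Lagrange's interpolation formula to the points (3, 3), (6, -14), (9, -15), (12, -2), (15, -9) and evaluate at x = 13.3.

Lagrange interpolation formula:
P(x) = Σ yᵢ × Lᵢ(x)
where Lᵢ(x) = Π_{j≠i} (x - xⱼ)/(xᵢ - xⱼ)

L_0(13.3) = (13.3 - 6)/(3 - 6) × (13.3 - 9)/(3 - 9) × (13.3 - 12)/(3 - 12) × (13.3 - 15)/(3 - 15) = -0.035685
L_1(13.3) = (13.3 - 3)/(6 - 3) × (13.3 - 9)/(6 - 9) × (13.3 - 12)/(6 - 12) × (13.3 - 15)/(6 - 15) = 0.201401
L_2(13.3) = (13.3 - 3)/(9 - 3) × (13.3 - 6)/(9 - 6) × (13.3 - 12)/(9 - 12) × (13.3 - 15)/(9 - 15) = -0.512870
L_3(13.3) = (13.3 - 3)/(12 - 3) × (13.3 - 6)/(12 - 6) × (13.3 - 9)/(12 - 9) × (13.3 - 15)/(12 - 15) = 1.130944
L_4(13.3) = (13.3 - 3)/(15 - 3) × (13.3 - 6)/(15 - 6) × (13.3 - 9)/(15 - 9) × (13.3 - 12)/(15 - 12) = 0.216210

P(13.3) = 3×L_0(13.3) + (-14)×L_1(13.3) + (-15)×L_2(13.3) + (-2)×L_3(13.3) + (-9)×L_4(13.3)
P(13.3) = 0.558603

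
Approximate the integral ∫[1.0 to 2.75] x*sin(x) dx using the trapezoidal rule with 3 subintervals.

f(x) = x*sin(x)
a = 1.0, b = 2.75, n = 3
h = (b - a)/n = 0.583333

Trapezoidal rule: (h/2)[f(x₀) + 2f(x₁) + 2f(x₂) + ... + f(xₙ)]

x_0 = 1.0000, f(x_0) = 0.841471, coefficient = 1
x_1 = 1.5833, f(x_1) = 1.583209, coefficient = 2
x_2 = 2.1667, f(x_2) = 1.793264, coefficient = 2
x_3 = 2.7500, f(x_3) = 1.049568, coefficient = 1

I ≈ (0.583333/2) × 8.643985 = 2.521162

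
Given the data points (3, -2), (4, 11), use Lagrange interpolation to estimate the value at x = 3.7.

Lagrange interpolation formula:
P(x) = Σ yᵢ × Lᵢ(x)
where Lᵢ(x) = Π_{j≠i} (x - xⱼ)/(xᵢ - xⱼ)

L_0(3.7) = (3.7 - 4)/(3 - 4) = 0.300000
L_1(3.7) = (3.7 - 3)/(4 - 3) = 0.700000

P(3.7) = (-2)×L_0(3.7) + 11×L_1(3.7)
P(3.7) = 7.100000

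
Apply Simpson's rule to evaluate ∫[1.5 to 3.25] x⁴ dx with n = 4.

f(x) = x⁴
a = 1.5, b = 3.25, n = 4
h = (b - a)/n = 0.437500

Simpson's rule: (h/3)[f(x₀) + 4f(x₁) + 2f(x₂) + ... + f(xₙ)]

x_0 = 1.5000, f(x_0) = 5.062500, coefficient = 1
x_1 = 1.9375, f(x_1) = 14.091812, coefficient = 4
x_2 = 2.3750, f(x_2) = 31.816650, coefficient = 2
x_3 = 2.8125, f(x_3) = 62.570572, coefficient = 4
x_4 = 3.2500, f(x_4) = 111.566406, coefficient = 1

I ≈ (0.437500/3) × 486.911743 = 71.007963
Exact value: 70.999414
Error: 0.008548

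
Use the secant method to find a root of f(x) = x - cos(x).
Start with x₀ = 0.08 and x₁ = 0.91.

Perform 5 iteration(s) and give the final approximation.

f(x) = x - cos(x)
x₀ = 0.08, x₁ = 0.91

Secant formula: x_{n+1} = x_n - f(x_n)(x_n - x_{n-1})/(f(x_n) - f(x_{n-1}))

Iteration 1:
  f(0.080000) = -0.916802
  f(0.910000) = 0.296254
  x_2 = 0.910000 - 0.296254×(0.910000 - 0.080000)/(0.296254 - (-0.916802))
       = 0.707296
Iteration 2:
  f(0.910000) = 0.296254
  f(0.707296) = -0.052825
  x_3 = 0.707296 - (-0.052825)×(0.707296 - 0.910000)/(-0.052825 - 0.296254)
       = 0.737971
Iteration 3:
  f(0.707296) = -0.052825
  f(0.737971) = -0.001864
  x_4 = 0.737971 - (-0.001864)×(0.737971 - 0.707296)/(-0.001864 - (-0.052825))
       = 0.739093
Iteration 4:
  f(0.737971) = -0.001864
  f(0.739093) = 0.000013
  x_5 = 0.739093 - 0.000013×(0.739093 - 0.737971)/(0.000013 - (-0.001864))
       = 0.739085
Iteration 5:
  f(0.739093) = 0.000013
  f(0.739085) = 0.000000
  x_6 = 0.739085 - 0.000000×(0.739085 - 0.739093)/(0.000000 - 0.000013)
       = 0.739085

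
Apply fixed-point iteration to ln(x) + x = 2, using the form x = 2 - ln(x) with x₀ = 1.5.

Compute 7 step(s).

Equation: ln(x) + x = 2
Fixed-point form: x = 2 - ln(x)
x₀ = 1.5

x_1 = g(1.500000) = 1.594535
x_2 = g(1.594535) = 1.533418
x_3 = g(1.533418) = 1.572501
x_4 = g(1.572501) = 1.547333
x_5 = g(1.547333) = 1.563467
x_6 = g(1.563467) = 1.553094
x_7 = g(1.553094) = 1.559751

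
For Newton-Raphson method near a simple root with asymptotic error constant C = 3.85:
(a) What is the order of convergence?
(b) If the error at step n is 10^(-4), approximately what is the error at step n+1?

(a) Newton-Raphson has quadratic (order 2) convergence near simple roots.
    This means |e_{n+1}| ≈ C|e_n|².

(b) With |e_n| = 10^(-4) and C = 3.85:
    |e_{n+1}| ≈ 3.85 × (10^(-4))² = 3.85 × 10^(-8)

(a) 2 (quadratic); (b) |e_{n+1}| ≈ 3.850e-08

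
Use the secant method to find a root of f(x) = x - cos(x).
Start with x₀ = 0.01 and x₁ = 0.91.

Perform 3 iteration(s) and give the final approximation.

f(x) = x - cos(x)
x₀ = 0.01, x₁ = 0.91

Secant formula: x_{n+1} = x_n - f(x_n)(x_n - x_{n-1})/(f(x_n) - f(x_{n-1}))

Iteration 1:
  f(0.010000) = -0.989950
  f(0.910000) = 0.296254
  x_2 = 0.910000 - 0.296254×(0.910000 - 0.010000)/(0.296254 - (-0.989950))
       = 0.702701
Iteration 2:
  f(0.910000) = 0.296254
  f(0.702701) = -0.060398
  x_3 = 0.702701 - (-0.060398)×(0.702701 - 0.910000)/(-0.060398 - 0.296254)
       = 0.737807
Iteration 3:
  f(0.702701) = -0.060398
  f(0.737807) = -0.002139
  x_4 = 0.737807 - (-0.002139)×(0.737807 - 0.702701)/(-0.002139 - (-0.060398))
       = 0.739096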